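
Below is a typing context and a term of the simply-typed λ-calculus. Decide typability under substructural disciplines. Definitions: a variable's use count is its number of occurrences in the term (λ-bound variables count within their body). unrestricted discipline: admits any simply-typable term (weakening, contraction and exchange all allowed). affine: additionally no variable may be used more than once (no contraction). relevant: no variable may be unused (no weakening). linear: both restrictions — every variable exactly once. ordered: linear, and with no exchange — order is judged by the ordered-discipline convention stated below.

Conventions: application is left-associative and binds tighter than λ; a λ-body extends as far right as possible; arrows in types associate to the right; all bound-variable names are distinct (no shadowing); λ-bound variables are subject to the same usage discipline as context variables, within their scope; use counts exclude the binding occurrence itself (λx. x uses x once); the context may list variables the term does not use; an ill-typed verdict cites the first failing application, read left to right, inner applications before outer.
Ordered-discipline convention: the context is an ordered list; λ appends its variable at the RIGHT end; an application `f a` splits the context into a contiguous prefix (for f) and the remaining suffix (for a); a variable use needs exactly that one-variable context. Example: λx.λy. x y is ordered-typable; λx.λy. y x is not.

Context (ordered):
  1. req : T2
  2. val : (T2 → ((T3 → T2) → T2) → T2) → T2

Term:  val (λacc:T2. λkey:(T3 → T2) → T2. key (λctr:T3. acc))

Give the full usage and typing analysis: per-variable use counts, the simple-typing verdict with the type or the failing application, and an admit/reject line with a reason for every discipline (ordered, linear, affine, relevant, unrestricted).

counts: req: 0×; val: 1×; acc (bound): 1×; key (bound): 1×; ctr (bound): 0×
uses in reading order: val, key, acc
typing: ✓ — T2
ordered ✗ (unused: req, ctr — weakening required)
linear ✗ (unused: req, ctr — weakening required)
affine ✓ (no duplicate uses among req, val, acc, key, ctr)
relevant ✗ (unused: req, ctr — weakening required)
unrestricted ✓ (well-typed at T2; no restrictions here)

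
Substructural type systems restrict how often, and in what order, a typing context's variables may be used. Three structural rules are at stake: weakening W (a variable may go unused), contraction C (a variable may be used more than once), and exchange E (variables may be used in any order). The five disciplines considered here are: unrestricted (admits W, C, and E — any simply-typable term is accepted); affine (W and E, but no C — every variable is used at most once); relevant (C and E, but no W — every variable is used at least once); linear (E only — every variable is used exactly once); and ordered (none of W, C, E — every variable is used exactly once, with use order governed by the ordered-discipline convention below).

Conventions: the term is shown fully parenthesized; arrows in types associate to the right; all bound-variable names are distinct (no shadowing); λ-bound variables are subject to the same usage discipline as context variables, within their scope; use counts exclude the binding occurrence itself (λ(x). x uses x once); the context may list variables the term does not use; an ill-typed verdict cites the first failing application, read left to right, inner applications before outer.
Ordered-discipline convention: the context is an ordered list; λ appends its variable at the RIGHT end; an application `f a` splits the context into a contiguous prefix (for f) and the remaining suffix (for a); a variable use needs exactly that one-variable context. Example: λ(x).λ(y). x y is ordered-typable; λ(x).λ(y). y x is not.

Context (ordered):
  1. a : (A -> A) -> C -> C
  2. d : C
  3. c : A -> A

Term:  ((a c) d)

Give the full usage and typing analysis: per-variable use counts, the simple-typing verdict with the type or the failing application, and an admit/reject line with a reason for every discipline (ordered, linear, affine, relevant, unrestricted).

use counts: a: 1, d: 1, c: 1
uses in reading order: a, c, d
typing: ✓ — C
ordered ✗ (no contiguous prefix/suffix split fits a, c, d)
linear ✓ (single use per variable (a, d, c))
affine ✓ (none of a, d, c used more than once)
relevant ✓ (none of a, d, c goes unused)
unrestricted ✓ (typability at C is all that's needed)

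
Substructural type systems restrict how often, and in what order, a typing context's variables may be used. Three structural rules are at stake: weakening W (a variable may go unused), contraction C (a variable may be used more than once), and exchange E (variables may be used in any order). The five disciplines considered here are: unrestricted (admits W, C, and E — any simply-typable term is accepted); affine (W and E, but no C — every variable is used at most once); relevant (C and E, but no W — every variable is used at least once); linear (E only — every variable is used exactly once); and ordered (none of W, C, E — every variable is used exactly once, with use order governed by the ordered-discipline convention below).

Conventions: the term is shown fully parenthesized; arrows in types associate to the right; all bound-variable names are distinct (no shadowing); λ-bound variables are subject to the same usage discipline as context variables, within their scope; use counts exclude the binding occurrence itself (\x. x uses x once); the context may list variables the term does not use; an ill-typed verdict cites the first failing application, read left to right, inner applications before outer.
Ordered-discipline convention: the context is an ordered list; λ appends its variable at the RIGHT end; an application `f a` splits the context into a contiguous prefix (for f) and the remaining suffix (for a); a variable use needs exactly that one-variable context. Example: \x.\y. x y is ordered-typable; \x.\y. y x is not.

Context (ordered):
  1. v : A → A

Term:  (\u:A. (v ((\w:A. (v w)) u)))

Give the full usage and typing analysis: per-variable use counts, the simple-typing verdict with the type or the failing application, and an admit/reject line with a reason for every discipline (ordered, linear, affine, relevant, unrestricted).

variable uses: v: 2×; u (bound): 1×; w (bound): 1×
uses in reading order: v, v, w, u
typing: ✓ — A → A
ordered ✗ (repeated use of v ×2)
linear ✗ (repeated use of v ×2)
affine ✗ (repeated use of v ×2)
relevant ✓ (v, u, w: all used, weakening unneeded)
unrestricted ✓ (type-checks (A → A) and nothing is barred)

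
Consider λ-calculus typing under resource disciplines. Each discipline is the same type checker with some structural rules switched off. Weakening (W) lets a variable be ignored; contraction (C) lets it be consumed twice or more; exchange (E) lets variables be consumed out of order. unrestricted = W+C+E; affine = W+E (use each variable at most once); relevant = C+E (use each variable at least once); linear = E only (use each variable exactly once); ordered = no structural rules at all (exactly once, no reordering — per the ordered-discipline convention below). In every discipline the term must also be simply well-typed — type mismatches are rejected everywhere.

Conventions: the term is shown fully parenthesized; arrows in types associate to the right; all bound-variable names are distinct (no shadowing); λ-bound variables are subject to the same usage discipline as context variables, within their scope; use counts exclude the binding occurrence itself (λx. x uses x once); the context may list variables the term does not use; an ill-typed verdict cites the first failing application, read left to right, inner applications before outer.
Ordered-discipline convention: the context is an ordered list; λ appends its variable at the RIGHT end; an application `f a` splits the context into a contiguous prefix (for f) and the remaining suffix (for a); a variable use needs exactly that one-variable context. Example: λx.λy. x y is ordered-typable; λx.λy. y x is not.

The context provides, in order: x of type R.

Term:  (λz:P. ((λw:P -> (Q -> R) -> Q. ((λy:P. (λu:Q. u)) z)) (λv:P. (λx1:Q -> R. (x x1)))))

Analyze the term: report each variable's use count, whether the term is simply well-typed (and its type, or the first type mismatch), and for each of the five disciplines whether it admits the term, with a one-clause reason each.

variable uses: x ×1; z (λ-bound) ×1; w (λ-bound) ×0; y (λ-bound) ×0; u (λ-bound) ×1; v (λ-bound) ×0; x1 (λ-bound) ×1
left-to-right use order: u, z, x, x1
typing: ill-typed: non-arrow in function slot: R
ordered: ✗, fails simple typing
linear: ✗, a type mismatch blocks all five
affine: ✗, the type mismatch rejects it
relevant: ✗, not simply typable
unrestricted: ✗, fails simple typing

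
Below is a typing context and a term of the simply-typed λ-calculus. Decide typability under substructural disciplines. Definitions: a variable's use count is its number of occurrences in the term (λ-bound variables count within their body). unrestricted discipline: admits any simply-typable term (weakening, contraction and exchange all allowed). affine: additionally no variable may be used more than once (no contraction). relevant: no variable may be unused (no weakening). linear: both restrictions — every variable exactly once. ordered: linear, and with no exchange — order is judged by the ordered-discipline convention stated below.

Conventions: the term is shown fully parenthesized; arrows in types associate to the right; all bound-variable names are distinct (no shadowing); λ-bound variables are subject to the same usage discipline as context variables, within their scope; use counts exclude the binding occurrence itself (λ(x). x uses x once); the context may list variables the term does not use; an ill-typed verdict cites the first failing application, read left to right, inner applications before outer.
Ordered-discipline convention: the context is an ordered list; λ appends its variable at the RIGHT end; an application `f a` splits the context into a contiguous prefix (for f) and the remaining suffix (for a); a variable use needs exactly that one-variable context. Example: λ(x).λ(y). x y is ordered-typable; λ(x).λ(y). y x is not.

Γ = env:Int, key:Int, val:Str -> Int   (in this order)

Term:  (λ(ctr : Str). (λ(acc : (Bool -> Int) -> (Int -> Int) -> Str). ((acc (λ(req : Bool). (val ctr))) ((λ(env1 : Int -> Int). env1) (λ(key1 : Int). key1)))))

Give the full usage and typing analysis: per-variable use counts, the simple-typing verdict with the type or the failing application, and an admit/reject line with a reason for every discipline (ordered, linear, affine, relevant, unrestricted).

use counts: env: 0×; key: 0×; val: 1×; ctr (λ-bound): 1×; acc (λ-bound): 1×; req (λ-bound): 0×; env1 (λ-bound): 1×; key1 (λ-bound): 1×
left-to-right use order: acc, val, ctr, env1, key1
typing: well-typed at Str -> ((Bool -> Int) -> (Int -> Int) -> Str) -> Str
ordered: ✗, env, key, req never used (weakening)
linear: ✗, env, key, req never used (weakening)
affine: ✓, env, key, val, ctr, acc, req, env1, key1: no repeats, contraction unneeded
relevant: ✗, env, key, req never used (weakening)
unrestricted: ✓, typability at Str -> ((Bool -> Int) -> (Int -> Int) -> Str) -> Str is all that's needed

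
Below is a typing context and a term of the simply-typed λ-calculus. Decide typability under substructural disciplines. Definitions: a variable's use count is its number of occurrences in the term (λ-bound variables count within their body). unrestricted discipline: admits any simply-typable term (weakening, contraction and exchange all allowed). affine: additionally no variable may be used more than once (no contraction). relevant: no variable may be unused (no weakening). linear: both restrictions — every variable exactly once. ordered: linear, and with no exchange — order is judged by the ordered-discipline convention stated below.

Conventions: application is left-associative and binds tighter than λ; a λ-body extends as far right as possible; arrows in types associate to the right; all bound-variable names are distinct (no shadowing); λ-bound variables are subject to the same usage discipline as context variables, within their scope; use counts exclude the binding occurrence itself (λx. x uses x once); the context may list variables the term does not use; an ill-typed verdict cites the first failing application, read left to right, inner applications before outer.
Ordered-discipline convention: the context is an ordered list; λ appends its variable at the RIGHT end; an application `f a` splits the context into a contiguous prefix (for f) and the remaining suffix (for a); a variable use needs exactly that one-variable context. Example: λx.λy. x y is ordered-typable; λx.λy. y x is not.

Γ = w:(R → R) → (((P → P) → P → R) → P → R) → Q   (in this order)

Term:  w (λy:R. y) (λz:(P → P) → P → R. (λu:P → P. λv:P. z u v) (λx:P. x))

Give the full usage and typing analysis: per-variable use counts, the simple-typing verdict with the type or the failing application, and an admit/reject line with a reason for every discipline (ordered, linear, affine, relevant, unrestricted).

counts: w=1, y [bound]=1, z [bound]=1, u [bound]=1, v [bound]=1, x [bound]=1
use order (left to right): w, y, z, u, v, x
typing: the term checks, with type Q
ordered: ✓ — w, y, z, u, v, x once each; derivable with no W/C/E
linear: ✓ — w, y, z, u, v, x: one use apiece
affine: ✓ — none of w, y, z, u, v, x used more than once
relevant: ✓ — at least one use each (w, y, z, u, v, x)
unrestricted: ✓ — typability at Q is all that's needed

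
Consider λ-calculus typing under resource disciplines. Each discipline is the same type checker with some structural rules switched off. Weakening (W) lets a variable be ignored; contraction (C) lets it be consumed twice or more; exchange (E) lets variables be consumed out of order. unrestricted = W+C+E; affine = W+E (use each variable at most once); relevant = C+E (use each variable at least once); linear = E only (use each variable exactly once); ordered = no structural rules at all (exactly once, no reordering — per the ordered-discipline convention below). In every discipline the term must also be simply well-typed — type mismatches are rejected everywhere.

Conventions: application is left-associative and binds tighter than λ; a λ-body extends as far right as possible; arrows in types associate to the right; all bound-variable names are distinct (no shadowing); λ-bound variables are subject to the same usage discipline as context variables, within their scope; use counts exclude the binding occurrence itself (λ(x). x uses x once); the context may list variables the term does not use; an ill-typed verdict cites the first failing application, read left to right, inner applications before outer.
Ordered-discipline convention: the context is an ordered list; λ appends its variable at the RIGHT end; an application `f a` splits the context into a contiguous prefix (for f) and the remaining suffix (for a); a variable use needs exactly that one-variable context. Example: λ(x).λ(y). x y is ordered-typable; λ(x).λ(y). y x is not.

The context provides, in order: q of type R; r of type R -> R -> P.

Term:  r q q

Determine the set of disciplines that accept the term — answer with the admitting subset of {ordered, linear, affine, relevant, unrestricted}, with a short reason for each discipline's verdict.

admitted by: relevant, unrestricted
variable uses: q=2; r=1
uses in reading order: r, q, q
typing: the term checks, with type P
ordered: ✗ — uses contraction: q ×2
linear: ✗ — uses contraction: q ×2
affine: ✗ — uses contraction: q ×2
relevant: ✓ — none of q, r goes unused
unrestricted: ✓ — typability at P is all that's needed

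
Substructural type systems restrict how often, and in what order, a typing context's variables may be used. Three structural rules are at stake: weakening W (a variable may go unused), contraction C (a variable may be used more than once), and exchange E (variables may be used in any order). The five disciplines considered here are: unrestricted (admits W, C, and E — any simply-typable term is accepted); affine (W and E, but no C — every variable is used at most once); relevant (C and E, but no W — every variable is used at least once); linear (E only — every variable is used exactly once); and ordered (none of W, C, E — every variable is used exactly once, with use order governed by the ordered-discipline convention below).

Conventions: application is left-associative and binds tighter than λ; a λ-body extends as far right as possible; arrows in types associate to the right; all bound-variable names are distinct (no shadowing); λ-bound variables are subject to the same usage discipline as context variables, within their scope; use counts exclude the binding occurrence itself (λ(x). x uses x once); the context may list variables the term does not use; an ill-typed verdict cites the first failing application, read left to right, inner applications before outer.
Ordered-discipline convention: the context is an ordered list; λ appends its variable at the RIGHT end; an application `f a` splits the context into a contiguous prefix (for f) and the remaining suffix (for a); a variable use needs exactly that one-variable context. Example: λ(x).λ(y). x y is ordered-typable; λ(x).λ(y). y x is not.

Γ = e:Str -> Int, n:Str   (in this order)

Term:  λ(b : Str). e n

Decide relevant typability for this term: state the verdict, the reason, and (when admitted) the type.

no — b left unused
usage: e=1, n=1, b (bound)=0
uses in reading order: e, n
typing: well-typed at Str -> Int
all disciplines: ordered ✗ | linear ✗ | affine ✓ | relevant ✗ | unrestricted ✓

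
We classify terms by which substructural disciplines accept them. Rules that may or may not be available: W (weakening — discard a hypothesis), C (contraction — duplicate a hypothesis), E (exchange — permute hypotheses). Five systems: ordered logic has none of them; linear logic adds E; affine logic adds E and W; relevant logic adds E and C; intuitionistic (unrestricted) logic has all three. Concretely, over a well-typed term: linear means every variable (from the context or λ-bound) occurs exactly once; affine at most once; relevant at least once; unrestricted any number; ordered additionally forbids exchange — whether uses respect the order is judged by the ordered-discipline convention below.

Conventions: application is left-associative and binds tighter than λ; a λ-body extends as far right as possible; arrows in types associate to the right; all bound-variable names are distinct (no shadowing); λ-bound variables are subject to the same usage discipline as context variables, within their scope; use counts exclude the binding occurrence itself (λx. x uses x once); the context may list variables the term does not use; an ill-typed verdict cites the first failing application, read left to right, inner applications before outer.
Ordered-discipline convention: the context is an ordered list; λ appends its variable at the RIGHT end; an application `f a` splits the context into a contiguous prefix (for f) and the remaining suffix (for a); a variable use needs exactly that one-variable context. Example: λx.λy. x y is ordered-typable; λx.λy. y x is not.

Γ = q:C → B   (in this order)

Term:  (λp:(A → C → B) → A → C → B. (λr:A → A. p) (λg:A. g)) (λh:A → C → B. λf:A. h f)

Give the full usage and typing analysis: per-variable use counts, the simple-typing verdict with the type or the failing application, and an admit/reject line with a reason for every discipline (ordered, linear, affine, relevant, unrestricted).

use counts: q: 0×; p [bound]: 1×; r [bound]: 0×; g [bound]: 1×; h [bound]: 1×; f [bound]: 1×
left-to-right use order: p, g, h, f
typing: well-typed — term : (A → C → B) → A → C → B
ordered: ✗ — unused: q, r — weakening required
linear: ✗ — unused: q, r — weakening required
affine: ✓ — at most one use each (q, p, r, g, h, f)
relevant: ✗ — unused: q, r — weakening required
unrestricted: ✓ — type-checks ((A → C → B) → A → C → B) and nothing is barred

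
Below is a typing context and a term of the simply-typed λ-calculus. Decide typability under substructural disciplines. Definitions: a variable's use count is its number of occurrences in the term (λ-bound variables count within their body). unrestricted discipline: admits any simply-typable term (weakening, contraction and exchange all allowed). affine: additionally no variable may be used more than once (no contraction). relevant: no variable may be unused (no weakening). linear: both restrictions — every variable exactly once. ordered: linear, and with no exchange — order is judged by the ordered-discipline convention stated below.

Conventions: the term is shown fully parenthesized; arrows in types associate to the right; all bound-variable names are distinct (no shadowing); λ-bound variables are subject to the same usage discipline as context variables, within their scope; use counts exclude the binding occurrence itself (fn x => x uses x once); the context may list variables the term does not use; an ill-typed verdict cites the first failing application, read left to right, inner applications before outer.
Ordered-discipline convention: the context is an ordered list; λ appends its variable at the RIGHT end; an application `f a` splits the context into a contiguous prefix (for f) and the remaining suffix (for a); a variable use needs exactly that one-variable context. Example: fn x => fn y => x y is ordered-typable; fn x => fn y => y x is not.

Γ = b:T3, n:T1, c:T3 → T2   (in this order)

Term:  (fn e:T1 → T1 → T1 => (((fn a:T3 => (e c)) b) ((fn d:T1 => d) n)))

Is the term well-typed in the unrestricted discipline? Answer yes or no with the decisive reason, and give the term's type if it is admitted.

no — a type mismatch blocks all five
variable uses: b ×1, n ×1, c ×1, e (λ-bound) ×1, a (λ-bound) ×0, d (λ-bound) ×1
uses in reading order: e, c, b, d, n
typing: ill-typed: an application expects T1 but receives T3 → T2
all disciplines: ordered ✗ · linear ✗ · affine ✗ · relevant ✗ · unrestricted ✗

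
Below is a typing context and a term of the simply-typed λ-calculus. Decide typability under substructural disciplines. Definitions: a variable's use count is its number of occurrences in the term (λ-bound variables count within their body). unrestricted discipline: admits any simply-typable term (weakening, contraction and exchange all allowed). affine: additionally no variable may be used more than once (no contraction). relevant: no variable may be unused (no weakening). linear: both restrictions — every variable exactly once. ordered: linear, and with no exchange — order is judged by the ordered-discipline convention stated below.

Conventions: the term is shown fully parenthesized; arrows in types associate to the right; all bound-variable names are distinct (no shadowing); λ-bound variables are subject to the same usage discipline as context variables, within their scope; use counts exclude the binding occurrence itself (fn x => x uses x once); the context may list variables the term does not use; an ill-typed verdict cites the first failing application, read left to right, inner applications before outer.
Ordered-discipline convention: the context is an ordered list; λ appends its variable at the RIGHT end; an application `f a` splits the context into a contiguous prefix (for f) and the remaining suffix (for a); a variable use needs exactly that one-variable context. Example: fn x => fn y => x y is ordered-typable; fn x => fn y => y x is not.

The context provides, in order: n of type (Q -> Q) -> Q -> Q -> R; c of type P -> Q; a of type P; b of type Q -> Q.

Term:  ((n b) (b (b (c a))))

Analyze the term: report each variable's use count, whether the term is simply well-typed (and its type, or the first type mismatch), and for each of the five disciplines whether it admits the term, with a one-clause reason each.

usage: n: 1×, c: 1×, a: 1×, b: 3×
left-to-right use order: n, b, b, b, c, a
typing: ✓ — Q -> R
ordered: ✗ — needs contraction — b ×3
linear: ✗ — needs contraction — b ×3
affine: ✗ — needs contraction — b ×3
relevant: ✓ — every one of n, c, a, b appears
unrestricted: ✓ — well-typed at Q -> R; no restrictions here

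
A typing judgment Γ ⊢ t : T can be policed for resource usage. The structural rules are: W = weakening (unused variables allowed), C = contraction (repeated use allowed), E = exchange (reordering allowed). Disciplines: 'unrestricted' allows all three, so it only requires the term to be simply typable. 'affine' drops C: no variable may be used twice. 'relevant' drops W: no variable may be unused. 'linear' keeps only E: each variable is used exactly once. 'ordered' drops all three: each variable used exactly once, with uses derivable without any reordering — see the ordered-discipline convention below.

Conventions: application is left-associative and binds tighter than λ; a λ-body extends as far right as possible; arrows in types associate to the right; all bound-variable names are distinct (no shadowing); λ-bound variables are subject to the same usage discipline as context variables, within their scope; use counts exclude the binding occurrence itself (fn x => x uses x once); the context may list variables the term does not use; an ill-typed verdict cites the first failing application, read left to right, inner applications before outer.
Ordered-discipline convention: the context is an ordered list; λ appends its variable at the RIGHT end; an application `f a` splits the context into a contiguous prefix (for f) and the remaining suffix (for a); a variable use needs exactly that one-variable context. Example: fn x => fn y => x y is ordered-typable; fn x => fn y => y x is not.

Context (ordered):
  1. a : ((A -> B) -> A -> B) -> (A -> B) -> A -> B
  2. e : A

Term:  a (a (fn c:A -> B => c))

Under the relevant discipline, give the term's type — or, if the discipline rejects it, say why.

not well-typed under relevant — e never used (weakening)
counts: a ×2; e ×0; c (λ-bound) ×1
order of uses: a, a, c
typing: the term checks, with type (A -> B) -> A -> B
per-discipline verdicts: ordered ✗; linear ✗; affine ✗; relevant ✗; unrestricted ✓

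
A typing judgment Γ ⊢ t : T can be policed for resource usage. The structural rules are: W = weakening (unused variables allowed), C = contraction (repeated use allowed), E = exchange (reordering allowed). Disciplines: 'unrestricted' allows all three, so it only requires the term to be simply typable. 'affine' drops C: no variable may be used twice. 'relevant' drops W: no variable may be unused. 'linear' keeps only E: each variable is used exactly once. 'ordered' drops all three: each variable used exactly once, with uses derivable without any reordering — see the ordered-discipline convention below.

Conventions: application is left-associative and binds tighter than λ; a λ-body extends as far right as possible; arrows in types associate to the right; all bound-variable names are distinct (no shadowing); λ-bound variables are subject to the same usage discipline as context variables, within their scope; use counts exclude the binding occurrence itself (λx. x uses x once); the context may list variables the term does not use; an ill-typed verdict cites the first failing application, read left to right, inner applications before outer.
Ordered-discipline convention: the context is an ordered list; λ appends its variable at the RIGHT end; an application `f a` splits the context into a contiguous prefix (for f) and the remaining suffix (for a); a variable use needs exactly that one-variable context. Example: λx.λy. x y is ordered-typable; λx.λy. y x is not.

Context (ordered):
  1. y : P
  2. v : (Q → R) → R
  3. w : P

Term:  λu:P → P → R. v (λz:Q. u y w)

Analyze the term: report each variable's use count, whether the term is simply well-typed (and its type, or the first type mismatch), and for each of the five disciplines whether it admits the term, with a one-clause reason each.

use counts: y: 1×; v: 1×; w: 1×; u [bound]: 1×; z [bound]: 0×
left-to-right use order: v, u, y, w
typing: ✓ — (P → P → R) → R
ordered: ✗, unused: z — weakening required
linear: ✗, unused: z — weakening required
affine: ✓, at most one use each (y, v, w, u, z)
relevant: ✗, unused: z — weakening required
unrestricted: ✓, simply typable at (P → P → R) → R; W, C, E all held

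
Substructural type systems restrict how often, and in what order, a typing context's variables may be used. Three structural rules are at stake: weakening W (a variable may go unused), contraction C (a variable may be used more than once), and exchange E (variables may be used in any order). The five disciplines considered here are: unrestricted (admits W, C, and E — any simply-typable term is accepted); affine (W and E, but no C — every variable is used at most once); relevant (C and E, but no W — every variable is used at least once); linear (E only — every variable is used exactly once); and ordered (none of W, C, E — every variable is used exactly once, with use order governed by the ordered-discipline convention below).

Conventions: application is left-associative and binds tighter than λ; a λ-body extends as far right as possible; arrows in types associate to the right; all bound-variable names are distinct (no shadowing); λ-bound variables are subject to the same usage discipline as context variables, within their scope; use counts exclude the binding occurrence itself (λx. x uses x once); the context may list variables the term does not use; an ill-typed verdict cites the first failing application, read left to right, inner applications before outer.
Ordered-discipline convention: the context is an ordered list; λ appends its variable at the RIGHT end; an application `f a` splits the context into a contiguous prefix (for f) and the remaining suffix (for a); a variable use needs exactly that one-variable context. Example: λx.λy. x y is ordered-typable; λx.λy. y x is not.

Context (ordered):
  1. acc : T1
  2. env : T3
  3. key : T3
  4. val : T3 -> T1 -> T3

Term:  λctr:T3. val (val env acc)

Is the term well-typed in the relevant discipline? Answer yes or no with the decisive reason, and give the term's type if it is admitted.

no — key, ctr never used (weakening)
counts: acc ×1; env ×1; key ×0; val ×2; ctr (λ-bound) ×0
use order (left to right): val, val, env, acc
typing: well-typed at T3 -> T1 -> T3
summary: ordered ✗ | linear ✗ | affine ✗ | relevant ✗ | unrestricted ✓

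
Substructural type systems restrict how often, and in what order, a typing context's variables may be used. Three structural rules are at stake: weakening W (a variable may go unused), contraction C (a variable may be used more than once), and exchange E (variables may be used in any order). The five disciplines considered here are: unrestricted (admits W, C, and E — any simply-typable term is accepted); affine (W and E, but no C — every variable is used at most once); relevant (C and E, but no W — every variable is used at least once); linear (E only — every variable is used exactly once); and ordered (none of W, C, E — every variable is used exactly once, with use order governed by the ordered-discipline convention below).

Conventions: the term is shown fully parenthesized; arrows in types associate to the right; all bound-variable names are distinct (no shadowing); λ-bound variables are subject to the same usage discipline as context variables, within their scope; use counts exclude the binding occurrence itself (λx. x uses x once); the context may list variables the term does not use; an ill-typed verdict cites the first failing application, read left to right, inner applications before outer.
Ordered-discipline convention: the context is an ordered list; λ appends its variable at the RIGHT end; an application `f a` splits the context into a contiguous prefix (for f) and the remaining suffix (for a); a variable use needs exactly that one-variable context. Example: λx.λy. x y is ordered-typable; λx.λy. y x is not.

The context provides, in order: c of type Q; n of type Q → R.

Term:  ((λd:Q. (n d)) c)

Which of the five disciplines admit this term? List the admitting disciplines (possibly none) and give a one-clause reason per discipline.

admitting disciplines: linear, affine, relevant, unrestricted
usage: c: 1×; n: 1×; d (λ-bound): 1×
use order (left to right): n, d, c
typing: well-typed at R
ordered: ✗, no ordered split (uses run n, d, c)
linear: ✓, each of c, n, d used exactly once
affine: ✓, none of c, n, d used more than once
relevant: ✓, c, n, d: all used, weakening unneeded
unrestricted: ✓, type-checks (R) and nothing is barred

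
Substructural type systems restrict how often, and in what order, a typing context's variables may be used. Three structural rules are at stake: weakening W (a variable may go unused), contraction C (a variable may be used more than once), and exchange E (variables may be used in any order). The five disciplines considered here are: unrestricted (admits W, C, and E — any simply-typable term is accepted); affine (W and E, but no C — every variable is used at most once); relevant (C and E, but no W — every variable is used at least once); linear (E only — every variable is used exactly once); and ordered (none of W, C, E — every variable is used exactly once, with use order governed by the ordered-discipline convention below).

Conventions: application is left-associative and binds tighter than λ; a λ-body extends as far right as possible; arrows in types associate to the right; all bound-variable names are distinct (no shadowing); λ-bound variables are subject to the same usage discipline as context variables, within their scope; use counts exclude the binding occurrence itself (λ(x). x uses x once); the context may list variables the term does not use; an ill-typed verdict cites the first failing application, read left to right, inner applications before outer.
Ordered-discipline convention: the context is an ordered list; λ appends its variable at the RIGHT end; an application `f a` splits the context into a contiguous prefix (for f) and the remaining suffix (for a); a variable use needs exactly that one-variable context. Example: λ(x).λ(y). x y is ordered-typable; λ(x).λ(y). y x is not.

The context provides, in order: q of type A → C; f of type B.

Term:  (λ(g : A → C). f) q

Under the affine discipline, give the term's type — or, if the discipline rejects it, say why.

term : B
usage: q: 1, f: 1, g (bound): 0
use order (left to right): f, q
typing: well-typed — term : B
per-discipline verdicts: ordered ✗ · linear ✗ · affine ✓ · relevant ✗ · unrestricted ✓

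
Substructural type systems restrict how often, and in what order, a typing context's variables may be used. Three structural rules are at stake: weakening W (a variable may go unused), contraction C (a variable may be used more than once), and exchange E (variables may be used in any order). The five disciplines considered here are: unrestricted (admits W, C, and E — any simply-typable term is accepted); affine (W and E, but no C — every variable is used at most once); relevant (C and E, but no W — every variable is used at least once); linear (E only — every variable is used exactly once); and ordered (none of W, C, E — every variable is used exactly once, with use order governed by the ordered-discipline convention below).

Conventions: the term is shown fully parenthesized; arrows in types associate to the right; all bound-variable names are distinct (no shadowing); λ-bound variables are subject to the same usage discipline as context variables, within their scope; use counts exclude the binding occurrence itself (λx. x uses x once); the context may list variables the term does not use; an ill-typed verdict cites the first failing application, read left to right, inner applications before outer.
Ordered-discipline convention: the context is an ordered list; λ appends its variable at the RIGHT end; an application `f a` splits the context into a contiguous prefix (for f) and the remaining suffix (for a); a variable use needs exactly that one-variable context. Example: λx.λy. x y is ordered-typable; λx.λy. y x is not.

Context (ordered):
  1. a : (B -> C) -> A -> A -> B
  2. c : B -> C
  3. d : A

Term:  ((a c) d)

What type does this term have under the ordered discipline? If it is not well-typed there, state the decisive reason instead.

term : A -> B
counts: a: 1, c: 1, d: 1
use order (left to right): a, c, d
typing: the term checks, with type A -> B
summary: ordered ✓ · linear ✓ · affine ✓ · relevant ✓ · unrestricted ✓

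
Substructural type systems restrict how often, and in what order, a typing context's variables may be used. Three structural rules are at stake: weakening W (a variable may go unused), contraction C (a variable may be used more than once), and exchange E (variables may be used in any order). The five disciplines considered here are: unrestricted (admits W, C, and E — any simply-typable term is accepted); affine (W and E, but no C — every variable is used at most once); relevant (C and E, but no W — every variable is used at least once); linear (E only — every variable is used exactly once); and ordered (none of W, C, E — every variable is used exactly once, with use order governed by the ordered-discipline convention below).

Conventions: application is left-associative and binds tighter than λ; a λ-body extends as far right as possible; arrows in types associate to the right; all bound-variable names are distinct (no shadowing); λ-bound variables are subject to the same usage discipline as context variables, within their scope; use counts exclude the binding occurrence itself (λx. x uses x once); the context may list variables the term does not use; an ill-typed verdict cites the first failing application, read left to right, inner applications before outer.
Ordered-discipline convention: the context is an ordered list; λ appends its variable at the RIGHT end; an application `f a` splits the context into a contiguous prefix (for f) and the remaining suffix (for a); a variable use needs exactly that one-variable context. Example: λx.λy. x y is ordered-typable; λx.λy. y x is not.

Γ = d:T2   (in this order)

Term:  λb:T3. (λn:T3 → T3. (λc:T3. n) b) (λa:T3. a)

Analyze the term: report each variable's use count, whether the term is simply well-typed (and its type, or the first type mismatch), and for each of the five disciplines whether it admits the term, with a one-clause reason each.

variable uses: d: 0, b [bound]: 1, n [bound]: 1, c [bound]: 0, a [bound]: 1
order of uses: n, b, a
typing: well-typed at T3 → T3 → T3
ordered: ✗, d, c left unused
linear: ✗, d, c left unused
affine: ✓, no duplicate uses among d, b, n, c, a
relevant: ✗, d, c left unused
unrestricted: ✓, type-checks (T3 → T3 → T3) and nothing is barred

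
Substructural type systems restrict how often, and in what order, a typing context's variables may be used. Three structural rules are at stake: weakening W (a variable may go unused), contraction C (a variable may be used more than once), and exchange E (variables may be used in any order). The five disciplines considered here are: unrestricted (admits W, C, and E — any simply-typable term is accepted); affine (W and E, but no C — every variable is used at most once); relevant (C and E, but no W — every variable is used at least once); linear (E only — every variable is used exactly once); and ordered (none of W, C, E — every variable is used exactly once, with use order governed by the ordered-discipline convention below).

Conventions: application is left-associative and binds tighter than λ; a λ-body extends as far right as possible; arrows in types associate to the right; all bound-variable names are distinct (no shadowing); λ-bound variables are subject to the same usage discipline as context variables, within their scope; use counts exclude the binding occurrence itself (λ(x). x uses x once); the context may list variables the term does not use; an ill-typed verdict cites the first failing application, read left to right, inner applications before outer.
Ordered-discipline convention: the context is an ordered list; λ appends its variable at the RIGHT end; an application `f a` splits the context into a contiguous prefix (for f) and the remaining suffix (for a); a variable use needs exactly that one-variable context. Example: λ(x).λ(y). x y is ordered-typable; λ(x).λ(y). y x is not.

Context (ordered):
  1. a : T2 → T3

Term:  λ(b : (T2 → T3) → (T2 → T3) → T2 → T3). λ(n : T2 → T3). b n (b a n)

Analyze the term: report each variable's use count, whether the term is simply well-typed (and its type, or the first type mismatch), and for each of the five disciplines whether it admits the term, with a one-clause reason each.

usage: a ×1; b (λ-bound) ×2; n (λ-bound) ×2
left-to-right use order: b, n, b, a, n
typing: the term checks, with type ((T2 → T3) → (T2 → T3) → T2 → T3) → (T2 → T3) → T2 → T3
ordered ✗ (needs contraction — b ×2, n ×2)
linear ✗ (needs contraction — b ×2, n ×2)
affine ✗ (needs contraction — b ×2, n ×2)
relevant ✓ (a, b, n: all used, weakening unneeded)
unrestricted ✓ (well-typed at ((T2 → T3) → (T2 → T3) → T2 → T3) → (T2 → T3) → T2 → T3; no restrictions here)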